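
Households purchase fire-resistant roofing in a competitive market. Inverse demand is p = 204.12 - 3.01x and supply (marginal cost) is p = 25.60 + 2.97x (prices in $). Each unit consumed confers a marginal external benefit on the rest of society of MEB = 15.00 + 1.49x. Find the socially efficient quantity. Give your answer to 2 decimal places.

x* = 43.10

Social marginal benefit = demand + MEB = 219.12 - 1.52x.
Set SMB = MC: 219.12 - 1.52x = 25.60 + 2.97x → x* = 43.1002.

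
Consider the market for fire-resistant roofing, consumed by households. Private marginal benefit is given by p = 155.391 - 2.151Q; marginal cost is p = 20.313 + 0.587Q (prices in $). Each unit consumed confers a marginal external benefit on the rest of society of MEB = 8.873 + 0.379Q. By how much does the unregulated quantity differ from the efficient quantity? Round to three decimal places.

Market equilibrium (private): 20.313 + 0.587Q = 155.391 - 2.151Q → Q_m = 49.3346.
Social marginal benefit = demand + MEB = 164.264 - 1.772Q.
Set SMB = MC: 164.264 - 1.772Q = 20.313 + 0.587Q → Q* = 61.0220.
Gap = |49.3346 − 61.0220| = 11.6874.

11.687 units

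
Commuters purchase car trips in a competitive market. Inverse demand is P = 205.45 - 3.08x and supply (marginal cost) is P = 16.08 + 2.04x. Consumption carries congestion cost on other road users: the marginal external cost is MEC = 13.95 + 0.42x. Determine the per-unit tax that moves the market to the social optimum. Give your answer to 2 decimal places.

tax = 27.25 per unit

Social marginal benefit = demand − MEC = 191.50 - 3.50x.
Set SMB = MC: 191.50 - 3.50x = 16.08 + 2.04x → x* = 31.6643.
The Pigouvian tax equals MEC at x*: 13.95 + 0.42×31.6643 = 27.2490.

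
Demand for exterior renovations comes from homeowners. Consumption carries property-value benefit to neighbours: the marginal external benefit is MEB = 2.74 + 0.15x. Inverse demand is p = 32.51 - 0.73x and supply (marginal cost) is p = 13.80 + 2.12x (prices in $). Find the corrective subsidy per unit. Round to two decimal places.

Social marginal benefit = demand + MEB = 35.25 - 0.58x.
Set SMB = MC: 35.25 - 0.58x = 13.80 + 2.12x → x* = 7.9444.
The Pigouvian subsidy equals MEB at x*: 2.74 + 0.15×7.9444 = 3.9317.

subsidy = $3.93 per unit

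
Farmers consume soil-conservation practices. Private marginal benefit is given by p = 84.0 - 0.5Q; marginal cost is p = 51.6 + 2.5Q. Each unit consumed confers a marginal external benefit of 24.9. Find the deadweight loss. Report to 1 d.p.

DWL = 103.3

Market equilibrium (private): 51.6 + 2.5Q = 84.0 - 0.5Q → Q_m = 10.8000.
Social marginal benefit = demand + MEB = 108.9 - 0.5Q.
Set SMB = MC: 108.9 - 0.5Q = 51.6 + 2.5Q → Q* = 19.1000.
Height of the DWL triangle at Q_m is SMB(Q_m) − MC(Q_m) = MEB(Q_m) = 24.9000.
DWL = ½ × 8.3000 × 24.9000 = 103.3350.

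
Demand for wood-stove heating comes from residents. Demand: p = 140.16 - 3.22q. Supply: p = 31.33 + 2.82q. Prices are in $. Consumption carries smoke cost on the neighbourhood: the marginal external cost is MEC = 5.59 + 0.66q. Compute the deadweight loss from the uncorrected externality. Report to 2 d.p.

DWL = $22.81

Market equilibrium (private): 31.33 + 2.82q = 140.16 - 3.22q → q_m = 18.0182.
Social marginal benefit = demand − MEC = 134.57 - 3.88q.
Set SMB = MC: 134.57 - 3.88q = 31.33 + 2.82q → q* = 15.4090.
Between q* and q_m the wedge MC − SMB runs linearly from 0 to MEC(q_m), so the loss is a triangle.
DWL = ½ × 2.6092 × 17.4820 = 22.8070.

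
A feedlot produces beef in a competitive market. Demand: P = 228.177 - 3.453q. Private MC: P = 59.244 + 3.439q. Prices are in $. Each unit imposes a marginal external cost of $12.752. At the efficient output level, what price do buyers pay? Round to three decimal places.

Social marginal cost = private MC + MEC = 71.996 + 3.439q.
Set SMC = demand: 71.996 + 3.439q = 228.177 - 3.453q → q* = 22.6612.
Consumer price on the demand curve at q*: 228.177 − 3.453×22.6612 = 149.9279.

P = $149.928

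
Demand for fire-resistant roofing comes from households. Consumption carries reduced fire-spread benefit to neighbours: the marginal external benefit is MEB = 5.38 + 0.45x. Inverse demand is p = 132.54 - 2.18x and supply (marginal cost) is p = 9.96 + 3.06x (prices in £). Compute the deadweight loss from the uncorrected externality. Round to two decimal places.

Market equilibrium (private): 9.96 + 3.06x = 132.54 - 2.18x → x_m = 23.3931.
Social marginal benefit = demand + MEB = 137.92 - 1.73x.
Set SMB = MC: 137.92 - 1.73x = 9.96 + 3.06x → x* = 26.7140.
The welfare-loss triangle has base |x_m − x*| and height MEB(x_m) (the vertical gap between SMB and MC is zero at x* and MEB at x_m).
DWL = ½ × 3.3209 × 15.9069 = 26.4126.

DWL = £26.41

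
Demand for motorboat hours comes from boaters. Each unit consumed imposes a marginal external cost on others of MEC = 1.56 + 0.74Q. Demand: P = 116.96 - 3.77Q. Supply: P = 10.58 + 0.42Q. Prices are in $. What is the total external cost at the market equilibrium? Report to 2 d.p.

$278.11

Market equilibrium (private): 10.58 + 0.42Q = 116.96 - 3.77Q → Q_m = 25.3890.
Total external cost = ∫₀^{Q_m} (1.56 + 0.74Q) dQ = 1.56×25.3890 + ½×0.74×25.3890² = 278.1093.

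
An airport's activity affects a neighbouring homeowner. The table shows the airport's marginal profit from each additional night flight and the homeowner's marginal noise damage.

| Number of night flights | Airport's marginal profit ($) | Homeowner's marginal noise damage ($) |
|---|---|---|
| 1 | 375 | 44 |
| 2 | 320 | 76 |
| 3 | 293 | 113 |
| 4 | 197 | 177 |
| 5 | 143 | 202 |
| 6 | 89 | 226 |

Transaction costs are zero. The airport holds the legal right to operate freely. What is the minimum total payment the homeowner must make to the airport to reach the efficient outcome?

Left alone the airport would choose level 6 (marginal profit stays positive).
Efficient level: k* = 4 (marginal profit ≥ marginal noise damage through 4).
The homeowner must at least cover the airport's forgone profit from cutting 6→4: 143 + 89 = 232.

$232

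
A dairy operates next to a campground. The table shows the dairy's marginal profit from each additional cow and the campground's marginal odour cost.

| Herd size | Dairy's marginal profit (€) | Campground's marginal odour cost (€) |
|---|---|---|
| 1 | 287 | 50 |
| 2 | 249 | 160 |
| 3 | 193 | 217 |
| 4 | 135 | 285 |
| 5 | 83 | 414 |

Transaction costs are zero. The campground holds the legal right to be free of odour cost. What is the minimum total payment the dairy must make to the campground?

€210

Efficient level: marginal profit ≥ marginal odour cost through level 2, so k* = 2.
With the campground holding the right, the dairy must at least compensate total damage at k*: 50 + 160 = 210.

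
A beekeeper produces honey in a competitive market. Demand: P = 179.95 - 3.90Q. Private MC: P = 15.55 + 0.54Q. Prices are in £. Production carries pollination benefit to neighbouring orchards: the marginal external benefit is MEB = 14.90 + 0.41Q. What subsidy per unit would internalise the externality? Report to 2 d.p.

subsidy = £33.14 per unit

Social marginal cost = private MC − MEB = 0.65 + 0.13Q.
Set SMC = demand: 0.65 + 0.13Q = 179.95 - 3.90Q → Q* = 44.4913.
The Pigouvian subsidy equals MEB at Q*: 14.90 + 0.41×44.4913 = 33.1414.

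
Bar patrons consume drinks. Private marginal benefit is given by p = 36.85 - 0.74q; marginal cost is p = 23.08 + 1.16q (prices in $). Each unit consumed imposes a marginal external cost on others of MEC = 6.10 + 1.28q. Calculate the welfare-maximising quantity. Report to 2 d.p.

q* = 2.41

Social marginal benefit = demand − MEC = 30.75 - 2.02q.
Set SMB = MC: 30.75 - 2.02q = 23.08 + 1.16q → q* = 2.4119.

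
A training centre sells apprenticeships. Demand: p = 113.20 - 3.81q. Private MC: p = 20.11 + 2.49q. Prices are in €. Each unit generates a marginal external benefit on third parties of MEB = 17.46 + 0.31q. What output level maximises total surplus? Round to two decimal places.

Social marginal cost = private MC − MEB = 2.65 + 2.18q.
Set SMC = demand: 2.65 + 2.18q = 113.20 - 3.81q → q* = 18.4558.

q* = 18.46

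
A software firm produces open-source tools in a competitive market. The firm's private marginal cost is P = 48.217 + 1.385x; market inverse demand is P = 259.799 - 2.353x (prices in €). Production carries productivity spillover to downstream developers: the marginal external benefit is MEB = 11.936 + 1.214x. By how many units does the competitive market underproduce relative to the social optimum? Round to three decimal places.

Market equilibrium (private): 48.217 + 1.385x = 259.799 - 2.353x → x_m = 56.6030.
Social marginal cost = private MC − MEB = 36.281 + 0.171x.
Set SMC = demand: 36.281 + 0.171x = 259.799 - 2.353x → x* = 88.5571.
Gap = |56.6030 − 88.5571| = 31.9541.

31.954 units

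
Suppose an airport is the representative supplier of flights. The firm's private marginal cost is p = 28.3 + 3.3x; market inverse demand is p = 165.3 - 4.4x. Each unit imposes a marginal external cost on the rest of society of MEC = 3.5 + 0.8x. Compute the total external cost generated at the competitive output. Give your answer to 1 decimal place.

188.9

Market equilibrium (private): 28.3 + 3.3x = 165.3 - 4.4x → x_m = 17.7922.
Total external cost = ∫₀^{x_m} (3.5 + 0.8x) dx = 3.5×17.7922 + ½×0.8×17.7922² = 188.8977.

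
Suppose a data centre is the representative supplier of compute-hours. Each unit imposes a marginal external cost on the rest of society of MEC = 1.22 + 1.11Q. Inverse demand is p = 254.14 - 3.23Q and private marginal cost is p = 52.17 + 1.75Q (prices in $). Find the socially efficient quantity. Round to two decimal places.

Social marginal cost = private MC + MEC = 53.39 + 2.86Q.
Set SMC = demand: 53.39 + 2.86Q = 254.14 - 3.23Q → Q* = 32.9639.

Q* = 32.96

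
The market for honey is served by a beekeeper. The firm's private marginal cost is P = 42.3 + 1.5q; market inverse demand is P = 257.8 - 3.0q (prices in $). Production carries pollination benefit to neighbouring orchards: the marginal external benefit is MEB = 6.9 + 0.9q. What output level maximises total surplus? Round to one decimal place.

Social marginal cost = private MC − MEB = 35.4 + 0.6q.
Set SMC = demand: 35.4 + 0.6q = 257.8 - 3.0q → q* = 61.7778.

q* = 61.8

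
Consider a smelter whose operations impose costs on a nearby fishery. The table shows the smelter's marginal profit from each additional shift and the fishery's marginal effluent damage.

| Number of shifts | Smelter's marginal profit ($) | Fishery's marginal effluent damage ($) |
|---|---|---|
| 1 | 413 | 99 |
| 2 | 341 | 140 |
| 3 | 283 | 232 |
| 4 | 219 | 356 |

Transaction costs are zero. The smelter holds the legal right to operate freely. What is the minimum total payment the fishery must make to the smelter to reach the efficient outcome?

$219

Left alone the smelter would choose level 4 (marginal profit stays positive).
Efficient level: k* = 3 (marginal profit ≥ marginal effluent damage through 3).
The fishery must at least cover the smelter's forgone profit from cutting 4→3: 219 = 219.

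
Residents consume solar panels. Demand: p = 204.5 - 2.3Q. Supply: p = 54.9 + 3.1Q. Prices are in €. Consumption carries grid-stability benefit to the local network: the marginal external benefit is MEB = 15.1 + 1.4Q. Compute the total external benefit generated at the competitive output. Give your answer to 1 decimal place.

€955.6

Market equilibrium (private): 54.9 + 3.1Q = 204.5 - 2.3Q → Q_m = 27.7037.
Total external benefit = ∫₀^{Q_m} (15.1 + 1.4Q) dQ = 15.1×27.7037 + ½×1.4×27.7037² = 955.5724.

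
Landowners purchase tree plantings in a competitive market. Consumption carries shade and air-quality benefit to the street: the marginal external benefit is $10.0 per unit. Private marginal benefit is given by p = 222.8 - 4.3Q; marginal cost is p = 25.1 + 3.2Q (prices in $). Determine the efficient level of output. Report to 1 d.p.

Q* = 27.7

Social marginal benefit = demand + MEB = 232.8 - 4.3Q.
Set SMB = MC: 232.8 - 4.3Q = 25.1 + 3.2Q → Q* = 27.6933.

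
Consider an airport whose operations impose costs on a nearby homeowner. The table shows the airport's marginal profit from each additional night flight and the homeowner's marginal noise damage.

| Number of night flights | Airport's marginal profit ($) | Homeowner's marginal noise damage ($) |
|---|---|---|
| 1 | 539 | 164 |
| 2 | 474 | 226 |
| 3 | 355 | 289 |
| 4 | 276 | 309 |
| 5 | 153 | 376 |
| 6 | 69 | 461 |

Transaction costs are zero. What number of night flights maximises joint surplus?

3

Bargaining reaches the level where marginal profit last exceeds marginal noise damage.
That holds through level 3 (355 ≥ 289) but not at 4 (276 < 309).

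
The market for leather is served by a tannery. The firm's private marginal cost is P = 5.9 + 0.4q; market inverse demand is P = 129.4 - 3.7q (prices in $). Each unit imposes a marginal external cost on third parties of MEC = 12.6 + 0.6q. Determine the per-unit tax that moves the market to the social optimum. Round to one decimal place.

tax = $26.8 per unit

Social marginal cost = private MC + MEC = 18.5 + q.
Set SMC = demand: 18.5 + q = 129.4 - 3.7q → q* = 23.5957.
The Pigouvian tax equals MEC at q*: 12.6 + 0.6×23.5957 = 26.7574.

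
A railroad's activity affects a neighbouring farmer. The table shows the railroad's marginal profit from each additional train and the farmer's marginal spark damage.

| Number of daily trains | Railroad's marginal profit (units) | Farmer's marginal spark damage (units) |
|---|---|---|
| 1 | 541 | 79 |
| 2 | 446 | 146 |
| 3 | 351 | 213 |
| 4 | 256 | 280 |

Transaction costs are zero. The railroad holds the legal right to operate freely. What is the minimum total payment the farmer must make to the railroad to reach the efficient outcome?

256

Left alone the railroad would choose level 4 (marginal profit stays positive).
Efficient level: k* = 3 (marginal profit ≥ marginal spark damage through 3).
The farmer must at least cover the railroad's forgone profit from cutting 4→3: 256 = 256.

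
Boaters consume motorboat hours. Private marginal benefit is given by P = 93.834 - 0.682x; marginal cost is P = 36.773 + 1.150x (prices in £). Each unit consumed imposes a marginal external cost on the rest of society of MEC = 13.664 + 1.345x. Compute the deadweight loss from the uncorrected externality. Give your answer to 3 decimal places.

Market equilibrium (private): 36.773 + 1.150x = 93.834 - 0.682x → x_m = 31.1468.
Social marginal benefit = demand − MEC = 80.170 - 2.027x.
Set SMB = MC: 80.170 - 2.027x = 36.773 + 1.150x → x* = 13.6597.
Between x* and x_m the wedge MC − SMB runs linearly from 0 to MEC(x_m), so the loss is a triangle.
DWL = ½ × 17.4871 × 55.5565 = 485.7610.

DWL = £485.761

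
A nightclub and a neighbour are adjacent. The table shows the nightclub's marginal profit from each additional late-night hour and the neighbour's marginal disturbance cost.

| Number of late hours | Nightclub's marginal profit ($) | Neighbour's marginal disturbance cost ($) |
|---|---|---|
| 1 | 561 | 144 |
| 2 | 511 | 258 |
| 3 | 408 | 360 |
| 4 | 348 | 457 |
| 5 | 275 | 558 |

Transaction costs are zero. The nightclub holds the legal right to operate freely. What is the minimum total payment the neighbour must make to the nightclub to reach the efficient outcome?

$623

Left alone the nightclub would choose level 5 (marginal profit stays positive).
Efficient level: k* = 3 (marginal profit ≥ marginal disturbance cost through 3).
The neighbour must at least cover the nightclub's forgone profit from cutting 5→3: 348 + 275 = 623.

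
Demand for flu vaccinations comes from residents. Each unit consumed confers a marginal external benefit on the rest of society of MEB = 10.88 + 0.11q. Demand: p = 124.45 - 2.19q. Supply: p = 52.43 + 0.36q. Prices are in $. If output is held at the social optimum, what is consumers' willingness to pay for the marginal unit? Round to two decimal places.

P = $50.04

Social marginal benefit = demand + MEB = 135.33 - 2.08q.
Set SMB = MC: 135.33 - 2.08q = 52.43 + 0.36q → q* = 33.9754.
Consumer price on the demand curve at q*: 124.45 − 2.19×33.9754 = 50.0439.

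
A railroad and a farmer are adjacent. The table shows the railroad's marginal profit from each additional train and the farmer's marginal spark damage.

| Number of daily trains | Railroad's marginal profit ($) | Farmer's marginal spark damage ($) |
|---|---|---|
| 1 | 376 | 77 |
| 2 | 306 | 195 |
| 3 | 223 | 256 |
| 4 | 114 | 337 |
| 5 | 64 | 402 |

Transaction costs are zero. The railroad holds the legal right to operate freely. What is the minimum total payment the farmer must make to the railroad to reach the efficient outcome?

$401

Left alone the railroad would choose level 5 (marginal profit stays positive).
Efficient level: k* = 2 (marginal profit ≥ marginal spark damage through 2).
The farmer must at least cover the railroad's forgone profit from cutting 5→2: 223 + 114 + 64 = 401.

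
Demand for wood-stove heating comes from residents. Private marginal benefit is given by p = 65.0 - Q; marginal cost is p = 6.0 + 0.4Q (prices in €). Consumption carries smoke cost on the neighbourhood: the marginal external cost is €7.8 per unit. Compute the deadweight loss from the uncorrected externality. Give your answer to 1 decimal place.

DWL = €21.7

Market equilibrium (private): 6.0 + 0.4Q = 65.0 - Q → Q_m = 42.1429.
Social marginal benefit = demand − MEC = 57.2 - Q.
Set SMB = MC: 57.2 - Q = 6.0 + 0.4Q → Q* = 36.5714.
The welfare-loss triangle has base |Q_m − Q*| and height MEC(Q_m) (the vertical gap between SMB and MC is zero at Q* and MEC at Q_m).
DWL = ½ × 5.5715 × 7.8000 = 21.7289.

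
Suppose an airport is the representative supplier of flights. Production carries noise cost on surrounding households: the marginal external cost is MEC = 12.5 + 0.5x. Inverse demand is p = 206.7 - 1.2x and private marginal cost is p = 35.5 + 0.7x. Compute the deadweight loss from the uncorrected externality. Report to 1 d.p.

Market equilibrium (private): 35.5 + 0.7x = 206.7 - 1.2x → x_m = 90.1053.
Social marginal cost = private MC + MEC = 48.0 + 1.2x.
Set SMC = demand: 48.0 + 1.2x = 206.7 - 1.2x → x* = 66.1250.
Height of the DWL triangle at x_m is SMC(x_m) − demand(x_m) = MEC(x_m) = 57.5526.
DWL = ½ × 23.9803 × 57.5526 = 690.0643.

DWL = 690.1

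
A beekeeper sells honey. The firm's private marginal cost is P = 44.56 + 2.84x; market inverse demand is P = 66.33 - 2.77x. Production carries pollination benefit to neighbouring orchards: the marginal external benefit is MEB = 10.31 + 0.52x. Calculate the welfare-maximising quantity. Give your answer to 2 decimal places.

Social marginal cost = private MC − MEB = 34.25 + 2.32x.
Set SMC = demand: 34.25 + 2.32x = 66.33 - 2.77x → x* = 6.3026.

x* = 6.30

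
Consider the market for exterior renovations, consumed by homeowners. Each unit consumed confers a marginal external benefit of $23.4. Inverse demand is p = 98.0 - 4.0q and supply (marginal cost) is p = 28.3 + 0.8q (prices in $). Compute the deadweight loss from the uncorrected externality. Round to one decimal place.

Market equilibrium (private): 28.3 + 0.8q = 98.0 - 4.0q → q_m = 14.5208.
Social marginal benefit = demand + MEB = 121.4 - 4.0q.
Set SMB = MC: 121.4 - 4.0q = 28.3 + 0.8q → q* = 19.3958.
Between q* and q_m the wedge SMB − MC runs linearly from 0 to MEB(q_m), so the loss is a triangle.
DWL = ½ × 4.8750 × 23.4000 = 57.0375.

DWL = $57.0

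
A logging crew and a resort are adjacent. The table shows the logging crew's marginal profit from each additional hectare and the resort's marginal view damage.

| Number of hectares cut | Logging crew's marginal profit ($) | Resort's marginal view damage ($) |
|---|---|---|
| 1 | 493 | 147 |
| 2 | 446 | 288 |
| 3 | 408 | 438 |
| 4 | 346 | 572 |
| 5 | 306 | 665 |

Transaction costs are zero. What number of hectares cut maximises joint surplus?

2

Bargaining reaches the level where marginal profit last exceeds marginal view damage.
That holds through level 2 (446 ≥ 288) but not at 3 (408 < 438).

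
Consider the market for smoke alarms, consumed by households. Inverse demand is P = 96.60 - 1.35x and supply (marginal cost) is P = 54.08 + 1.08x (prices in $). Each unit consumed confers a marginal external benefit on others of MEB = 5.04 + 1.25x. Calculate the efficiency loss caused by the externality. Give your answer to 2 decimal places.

Market equilibrium (private): 54.08 + 1.08x = 96.60 - 1.35x → x_m = 17.4979.
Social marginal benefit = demand + MEB = 101.64 - 0.10x.
Set SMB = MC: 101.64 - 0.10x = 54.08 + 1.08x → x* = 40.3051.
The loss is the area between SMB and MC from x* to x_m; with linear curves that's a triangle of height MEB(x_m).
DWL = ½ × 22.8072 × 26.9124 = 306.8982.

DWL = $306.90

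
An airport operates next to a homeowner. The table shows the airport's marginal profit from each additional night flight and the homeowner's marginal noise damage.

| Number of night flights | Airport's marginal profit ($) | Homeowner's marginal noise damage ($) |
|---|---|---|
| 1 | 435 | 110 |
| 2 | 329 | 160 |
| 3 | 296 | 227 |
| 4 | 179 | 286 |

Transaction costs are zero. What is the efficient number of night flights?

Bargaining reaches the level where marginal profit last exceeds marginal noise damage.
That holds through level 3 (296 ≥ 227) but not at 4 (179 < 286).

3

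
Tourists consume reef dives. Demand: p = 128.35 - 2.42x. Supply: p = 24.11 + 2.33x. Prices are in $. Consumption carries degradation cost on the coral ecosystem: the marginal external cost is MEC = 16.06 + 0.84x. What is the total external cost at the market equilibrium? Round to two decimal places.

Market equilibrium (private): 24.11 + 2.33x = 128.35 - 2.42x → x_m = 21.9453.
Total external cost = ∫₀^{x_m} (16.06 + 0.84x) dx = 16.06×21.9453 + ½×0.84×21.9453² = 554.7119.

$554.71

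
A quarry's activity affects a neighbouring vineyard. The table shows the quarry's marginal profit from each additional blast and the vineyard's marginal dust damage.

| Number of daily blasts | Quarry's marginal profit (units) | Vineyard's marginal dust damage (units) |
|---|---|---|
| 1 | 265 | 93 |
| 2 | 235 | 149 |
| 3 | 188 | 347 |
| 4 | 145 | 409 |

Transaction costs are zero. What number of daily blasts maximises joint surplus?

2

Bargaining reaches the level where marginal profit last exceeds marginal dust damage.
That holds through level 2 (235 ≥ 149) but not at 3 (188 < 347).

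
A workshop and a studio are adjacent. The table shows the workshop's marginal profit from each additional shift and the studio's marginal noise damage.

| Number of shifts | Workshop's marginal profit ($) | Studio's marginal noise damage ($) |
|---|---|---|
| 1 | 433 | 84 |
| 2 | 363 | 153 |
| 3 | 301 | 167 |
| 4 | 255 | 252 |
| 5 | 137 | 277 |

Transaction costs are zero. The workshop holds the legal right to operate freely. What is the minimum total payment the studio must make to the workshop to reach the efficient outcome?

Left alone the workshop would choose level 5 (marginal profit stays positive).
Efficient level: k* = 4 (marginal profit ≥ marginal noise damage through 4).
The studio must at least cover the workshop's forgone profit from cutting 5→4: 137 = 137.

$137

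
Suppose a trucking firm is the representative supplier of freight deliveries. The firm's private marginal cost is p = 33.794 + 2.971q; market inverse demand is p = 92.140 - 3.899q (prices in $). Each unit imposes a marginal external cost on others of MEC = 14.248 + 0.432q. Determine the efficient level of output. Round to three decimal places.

Social marginal cost = private MC + MEC = 48.042 + 3.403q.
Set SMC = demand: 48.042 + 3.403q = 92.140 - 3.899q → q* = 6.0392.

q* = 6.039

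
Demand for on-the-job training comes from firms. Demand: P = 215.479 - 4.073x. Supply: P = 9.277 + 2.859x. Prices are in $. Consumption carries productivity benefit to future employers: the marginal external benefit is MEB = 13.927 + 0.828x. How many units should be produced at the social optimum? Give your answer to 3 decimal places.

Social marginal benefit = demand + MEB = 229.406 - 3.245x.
Set SMB = MC: 229.406 - 3.245x = 9.277 + 2.859x → x* = 36.0631.

x* = 36.063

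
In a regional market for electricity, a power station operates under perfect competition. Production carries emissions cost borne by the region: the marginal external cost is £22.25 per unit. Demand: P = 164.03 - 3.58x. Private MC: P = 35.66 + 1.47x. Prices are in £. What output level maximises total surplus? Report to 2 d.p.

x* = 21.01

Social marginal cost = private MC + MEC = 57.91 + 1.47x.
Set SMC = demand: 57.91 + 1.47x = 164.03 - 3.58x → x* = 21.0139.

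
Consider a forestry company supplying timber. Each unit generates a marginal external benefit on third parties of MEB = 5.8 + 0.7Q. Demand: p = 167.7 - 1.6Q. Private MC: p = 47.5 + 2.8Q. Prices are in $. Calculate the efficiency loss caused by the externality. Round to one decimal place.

DWL = $83.9

Market equilibrium (private): 47.5 + 2.8Q = 167.7 - 1.6Q → Q_m = 27.3182.
Social marginal cost = private MC − MEB = 41.7 + 2.1Q.
Set SMC = demand: 41.7 + 2.1Q = 167.7 - 1.6Q → Q* = 34.0541.
The welfare-loss triangle has base |Q_m − Q*| and height MEB(Q_m) (the vertical gap between SMC and demand is zero at Q* and MEB at Q_m).
DWL = ½ × 6.7359 × 24.9227 = 83.9384.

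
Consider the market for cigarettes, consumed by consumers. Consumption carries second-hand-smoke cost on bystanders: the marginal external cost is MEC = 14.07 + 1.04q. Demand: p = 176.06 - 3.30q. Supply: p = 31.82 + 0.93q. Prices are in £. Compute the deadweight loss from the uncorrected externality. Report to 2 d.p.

Market equilibrium (private): 31.82 + 0.93q = 176.06 - 3.30q → q_m = 34.0993.
Social marginal benefit = demand − MEC = 161.99 - 4.34q.
Set SMB = MC: 161.99 - 4.34q = 31.82 + 0.93q → q* = 24.7002.
Height of the DWL triangle at q_m is MC(q_m) − SMB(q_m) = MEC(q_m) = 49.5333.
DWL = ½ × 9.3991 × 49.5333 = 232.7842.

DWL = £232.78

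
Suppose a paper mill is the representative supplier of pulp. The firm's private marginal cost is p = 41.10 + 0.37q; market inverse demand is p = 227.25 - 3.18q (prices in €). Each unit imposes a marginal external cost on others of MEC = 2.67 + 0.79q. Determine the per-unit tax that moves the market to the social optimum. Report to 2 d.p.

tax = €36.07 per unit

Social marginal cost = private MC + MEC = 43.77 + 1.16q.
Set SMC = demand: 43.77 + 1.16q = 227.25 - 3.18q → q* = 42.2765.
The Pigouvian tax equals MEC at q*: 2.67 + 0.79×42.2765 = 36.0684.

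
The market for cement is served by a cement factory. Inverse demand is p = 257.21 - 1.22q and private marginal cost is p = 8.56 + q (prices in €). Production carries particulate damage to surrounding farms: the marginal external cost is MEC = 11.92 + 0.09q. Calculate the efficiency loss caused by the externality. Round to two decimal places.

DWL = €104.77

Market equilibrium (private): 8.56 + q = 257.21 - 1.22q → q_m = 112.0045.
Social marginal cost = private MC + MEC = 20.48 + 1.09q.
Set SMC = demand: 20.48 + 1.09q = 257.21 - 1.22q → q* = 102.4805.
The welfare-loss triangle has base |q_m − q*| and height MEC(q_m) (the vertical gap between SMC and demand is zero at q* and MEC at q_m).
DWL = ½ × 9.5240 × 22.0004 = 104.7659.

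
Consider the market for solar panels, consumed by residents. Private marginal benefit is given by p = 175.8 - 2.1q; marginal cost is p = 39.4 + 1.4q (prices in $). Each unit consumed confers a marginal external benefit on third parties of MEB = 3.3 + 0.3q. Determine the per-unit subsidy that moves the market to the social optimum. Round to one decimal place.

Social marginal benefit = demand + MEB = 179.1 - 1.8q.
Set SMB = MC: 179.1 - 1.8q = 39.4 + 1.4q → q* = 43.6563.
The Pigouvian subsidy equals MEB at q*: 3.3 + 0.3×43.6563 = 16.3969.

subsidy = $16.4 per unit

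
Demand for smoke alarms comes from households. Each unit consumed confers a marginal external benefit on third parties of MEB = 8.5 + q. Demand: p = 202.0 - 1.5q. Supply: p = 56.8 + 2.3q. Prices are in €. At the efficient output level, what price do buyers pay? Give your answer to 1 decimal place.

P = €119.7

Social marginal benefit = demand + MEB = 210.5 - 0.5q.
Set SMB = MC: 210.5 - 0.5q = 56.8 + 2.3q → q* = 54.8929.
Consumer price on the demand curve at q*: 202.0 − 1.5×54.8929 = 119.6607.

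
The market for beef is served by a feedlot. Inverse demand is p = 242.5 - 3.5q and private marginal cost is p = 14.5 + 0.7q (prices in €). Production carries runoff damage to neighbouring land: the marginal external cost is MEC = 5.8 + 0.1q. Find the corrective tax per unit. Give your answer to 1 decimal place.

Social marginal cost = private MC + MEC = 20.3 + 0.8q.
Set SMC = demand: 20.3 + 0.8q = 242.5 - 3.5q → q* = 51.6744.
The Pigouvian tax equals MEC at q*: 5.8 + 0.1×51.6744 = 10.9674.

tax = €11.0 per unit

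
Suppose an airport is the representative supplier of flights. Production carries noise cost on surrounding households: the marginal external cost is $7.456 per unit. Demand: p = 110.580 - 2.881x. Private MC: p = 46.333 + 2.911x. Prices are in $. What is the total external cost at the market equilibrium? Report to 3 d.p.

Market equilibrium (private): 46.333 + 2.911x = 110.580 - 2.881x → x_m = 11.0924.
Total external cost = MEC × x_m = 7.456 × 11.0924 = 82.7049.

$82.705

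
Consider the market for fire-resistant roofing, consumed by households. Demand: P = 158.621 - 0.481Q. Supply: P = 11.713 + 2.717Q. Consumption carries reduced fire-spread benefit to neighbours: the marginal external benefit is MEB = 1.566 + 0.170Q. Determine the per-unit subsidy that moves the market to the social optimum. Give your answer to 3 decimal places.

subsidy = 9.902 per unit

Social marginal benefit = demand + MEB = 160.187 - 0.311Q.
Set SMB = MC: 160.187 - 0.311Q = 11.713 + 2.717Q → Q* = 49.0337.
The Pigouvian subsidy equals MEB at Q*: 1.566 + 0.170×49.0337 = 9.9017.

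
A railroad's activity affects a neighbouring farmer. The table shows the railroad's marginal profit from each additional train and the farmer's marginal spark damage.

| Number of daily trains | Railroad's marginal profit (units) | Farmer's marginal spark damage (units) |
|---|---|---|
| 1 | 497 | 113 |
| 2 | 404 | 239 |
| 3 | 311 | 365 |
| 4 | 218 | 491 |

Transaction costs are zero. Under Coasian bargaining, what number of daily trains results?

2

Bargaining reaches the level where marginal profit last exceeds marginal spark damage.
That holds through level 2 (404 ≥ 239) but not at 3 (311 < 365).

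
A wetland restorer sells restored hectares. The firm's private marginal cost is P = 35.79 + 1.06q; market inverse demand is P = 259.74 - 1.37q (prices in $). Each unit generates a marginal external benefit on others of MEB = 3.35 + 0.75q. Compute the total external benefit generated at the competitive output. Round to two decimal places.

$3493.82

Market equilibrium (private): 35.79 + 1.06q = 259.74 - 1.37q → q_m = 92.1605.
Total external benefit = ∫₀^{q_m} (3.35 + 0.75q) dq = 3.35×92.1605 + ½×0.75×92.1605² = 3493.8218.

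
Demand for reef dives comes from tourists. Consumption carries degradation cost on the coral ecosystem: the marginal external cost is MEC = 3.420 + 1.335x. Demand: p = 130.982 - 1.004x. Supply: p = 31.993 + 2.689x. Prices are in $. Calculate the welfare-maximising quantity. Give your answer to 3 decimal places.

Social marginal benefit = demand − MEC = 127.562 - 2.339x.
Set SMB = MC: 127.562 - 2.339x = 31.993 + 2.689x → x* = 19.0074.

x* = 19.007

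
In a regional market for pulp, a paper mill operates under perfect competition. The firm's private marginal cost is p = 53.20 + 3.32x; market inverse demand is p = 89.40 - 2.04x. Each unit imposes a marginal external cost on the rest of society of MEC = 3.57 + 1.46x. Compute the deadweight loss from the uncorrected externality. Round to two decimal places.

DWL = 13.22

Market equilibrium (private): 53.20 + 3.32x = 89.40 - 2.04x → x_m = 6.7537.
Social marginal cost = private MC + MEC = 56.77 + 4.78x.
Set SMC = demand: 56.77 + 4.78x = 89.40 - 2.04x → x* = 4.7845.
The loss is the area between SMC and demand from x* to x_m; with linear curves that's a triangle of height MEC(x_m).
DWL = ½ × 1.9692 × 13.4304 = 13.2236.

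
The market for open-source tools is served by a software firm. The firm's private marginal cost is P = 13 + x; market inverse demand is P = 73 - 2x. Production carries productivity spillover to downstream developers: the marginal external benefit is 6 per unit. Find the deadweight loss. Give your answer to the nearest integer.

DWL = 6

Market equilibrium (private): 13 + x = 73 - 2x → x_m = 20.0000.
Social marginal cost = private MC − MEB = 7 + x.
Set SMC = demand: 7 + x = 73 - 2x → x* = 22.0000.
Height of the DWL triangle at x_m is demand(x_m) − SMC(x_m) = MEB(x_m) = 6.0000.
DWL = ½ × 2.0000 × 6.0000 = 6.0000.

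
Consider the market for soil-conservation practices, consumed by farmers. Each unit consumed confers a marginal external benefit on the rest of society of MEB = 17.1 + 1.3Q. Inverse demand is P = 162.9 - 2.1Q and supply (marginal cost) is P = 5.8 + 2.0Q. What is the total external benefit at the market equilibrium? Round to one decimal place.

Market equilibrium (private): 5.8 + 2.0Q = 162.9 - 2.1Q → Q_m = 38.3171.
Total external benefit = ∫₀^{Q_m} (17.1 + 1.3Q) dQ = 17.1×38.3171 + ½×1.3×38.3171² = 1609.5525.

1609.6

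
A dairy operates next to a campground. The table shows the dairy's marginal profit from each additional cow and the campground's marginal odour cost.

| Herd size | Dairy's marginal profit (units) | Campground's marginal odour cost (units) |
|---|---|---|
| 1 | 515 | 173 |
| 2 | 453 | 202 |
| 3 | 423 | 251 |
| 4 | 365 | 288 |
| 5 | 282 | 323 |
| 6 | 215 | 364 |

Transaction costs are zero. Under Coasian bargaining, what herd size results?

4

Bargaining reaches the level where marginal profit last exceeds marginal odour cost.
That holds through level 4 (365 ≥ 288) but not at 5 (282 < 323).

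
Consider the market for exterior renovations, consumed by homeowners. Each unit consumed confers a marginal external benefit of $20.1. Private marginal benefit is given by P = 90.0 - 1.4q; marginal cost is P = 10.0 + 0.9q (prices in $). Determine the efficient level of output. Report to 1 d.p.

Social marginal benefit = demand + MEB = 110.1 - 1.4q.
Set SMB = MC: 110.1 - 1.4q = 10.0 + 0.9q → q* = 43.5217.

q* = 43.5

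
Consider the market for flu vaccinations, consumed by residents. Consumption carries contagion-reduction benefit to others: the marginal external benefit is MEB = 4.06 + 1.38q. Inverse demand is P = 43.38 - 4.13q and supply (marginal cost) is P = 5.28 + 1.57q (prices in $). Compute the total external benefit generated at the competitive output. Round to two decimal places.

Market equilibrium (private): 5.28 + 1.57q = 43.38 - 4.13q → q_m = 6.6842.
Total external benefit = ∫₀^{q_m} (4.06 + 1.38q) dq = 4.06×6.6842 + ½×1.38×6.6842² = 57.9660.

$57.97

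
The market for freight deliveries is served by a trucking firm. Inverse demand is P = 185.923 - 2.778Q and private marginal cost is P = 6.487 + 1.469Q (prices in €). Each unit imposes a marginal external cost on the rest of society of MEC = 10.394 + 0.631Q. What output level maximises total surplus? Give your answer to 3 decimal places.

Social marginal cost = private MC + MEC = 16.881 + 2.100Q.
Set SMC = demand: 16.881 + 2.100Q = 185.923 - 2.778Q → Q* = 34.6540.

Q* = 34.654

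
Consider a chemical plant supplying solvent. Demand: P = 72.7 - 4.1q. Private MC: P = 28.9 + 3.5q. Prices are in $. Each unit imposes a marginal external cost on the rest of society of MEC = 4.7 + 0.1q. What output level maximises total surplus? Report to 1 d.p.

Social marginal cost = private MC + MEC = 33.6 + 3.6q.
Set SMC = demand: 33.6 + 3.6q = 72.7 - 4.1q → q* = 5.0779.

q* = 5.1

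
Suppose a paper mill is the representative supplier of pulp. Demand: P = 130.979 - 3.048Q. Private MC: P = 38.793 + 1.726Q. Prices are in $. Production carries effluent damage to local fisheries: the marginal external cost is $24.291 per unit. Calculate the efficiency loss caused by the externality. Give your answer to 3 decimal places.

DWL = $61.799

Market equilibrium (private): 38.793 + 1.726Q = 130.979 - 3.048Q → Q_m = 19.3100.
Social marginal cost = private MC + MEC = 63.084 + 1.726Q.
Set SMC = demand: 63.084 + 1.726Q = 130.979 - 3.048Q → Q* = 14.2218.
The loss is the area between SMC and demand from Q* to Q_m; with linear curves that's a triangle of height MEC(Q_m).
DWL = ½ × 5.0882 × 24.2910 = 61.7987.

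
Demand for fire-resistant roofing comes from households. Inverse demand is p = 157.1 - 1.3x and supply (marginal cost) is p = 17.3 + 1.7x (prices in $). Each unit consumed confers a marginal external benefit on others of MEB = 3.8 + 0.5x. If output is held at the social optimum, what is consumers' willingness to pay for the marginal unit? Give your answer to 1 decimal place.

P = $82.4

Social marginal benefit = demand + MEB = 160.9 - 0.8x.
Set SMB = MC: 160.9 - 0.8x = 17.3 + 1.7x → x* = 57.4400.
Consumer price on the demand curve at x*: 157.1 − 1.3×57.4400 = 82.4280.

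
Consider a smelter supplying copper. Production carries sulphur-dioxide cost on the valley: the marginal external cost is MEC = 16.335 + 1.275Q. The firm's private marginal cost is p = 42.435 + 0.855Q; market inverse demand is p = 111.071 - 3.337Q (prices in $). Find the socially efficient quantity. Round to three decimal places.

Social marginal cost = private MC + MEC = 58.770 + 2.130Q.
Set SMC = demand: 58.770 + 2.130Q = 111.071 - 3.337Q → Q* = 9.5667.

Q* = 9.567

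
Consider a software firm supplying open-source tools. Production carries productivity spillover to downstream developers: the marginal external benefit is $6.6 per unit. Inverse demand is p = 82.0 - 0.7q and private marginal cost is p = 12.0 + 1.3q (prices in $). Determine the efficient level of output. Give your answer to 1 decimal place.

Social marginal cost = private MC − MEB = 5.4 + 1.3q.
Set SMC = demand: 5.4 + 1.3q = 82.0 - 0.7q → q* = 38.3000.

q* = 38.3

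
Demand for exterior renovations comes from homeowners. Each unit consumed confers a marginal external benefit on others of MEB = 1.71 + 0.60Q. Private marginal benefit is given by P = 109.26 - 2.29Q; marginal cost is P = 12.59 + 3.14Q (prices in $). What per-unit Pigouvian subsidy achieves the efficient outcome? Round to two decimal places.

Social marginal benefit = demand + MEB = 110.97 - 1.69Q.
Set SMB = MC: 110.97 - 1.69Q = 12.59 + 3.14Q → Q* = 20.3685.
The Pigouvian subsidy equals MEB at Q*: 1.71 + 0.60×20.3685 = 13.9311.

subsidy = $13.93 per unit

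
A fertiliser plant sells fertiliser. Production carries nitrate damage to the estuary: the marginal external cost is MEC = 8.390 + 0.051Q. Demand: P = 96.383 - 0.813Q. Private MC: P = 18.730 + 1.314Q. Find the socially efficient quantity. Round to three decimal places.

Q* = 31.801

Social marginal cost = private MC + MEC = 27.120 + 1.365Q.
Set SMC = demand: 27.120 + 1.365Q = 96.383 - 0.813Q → Q* = 31.8012.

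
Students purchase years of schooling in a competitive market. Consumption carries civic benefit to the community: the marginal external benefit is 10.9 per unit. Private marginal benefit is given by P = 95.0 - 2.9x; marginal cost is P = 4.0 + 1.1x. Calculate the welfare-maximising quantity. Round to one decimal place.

x* = 25.5

Social marginal benefit = demand + MEB = 105.9 - 2.9x.
Set SMB = MC: 105.9 - 2.9x = 4.0 + 1.1x → x* = 25.4750.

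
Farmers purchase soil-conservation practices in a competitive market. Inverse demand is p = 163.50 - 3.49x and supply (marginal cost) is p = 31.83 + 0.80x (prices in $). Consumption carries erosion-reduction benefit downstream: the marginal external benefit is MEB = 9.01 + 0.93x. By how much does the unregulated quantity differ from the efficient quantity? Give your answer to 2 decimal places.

Market equilibrium (private): 31.83 + 0.80x = 163.50 - 3.49x → x_m = 30.6923.
Social marginal benefit = demand + MEB = 172.51 - 2.56x.
Set SMB = MC: 172.51 - 2.56x = 31.83 + 0.80x → x* = 41.8690.
Gap = |30.6923 − 41.8690| = 11.1767.

11.18 units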